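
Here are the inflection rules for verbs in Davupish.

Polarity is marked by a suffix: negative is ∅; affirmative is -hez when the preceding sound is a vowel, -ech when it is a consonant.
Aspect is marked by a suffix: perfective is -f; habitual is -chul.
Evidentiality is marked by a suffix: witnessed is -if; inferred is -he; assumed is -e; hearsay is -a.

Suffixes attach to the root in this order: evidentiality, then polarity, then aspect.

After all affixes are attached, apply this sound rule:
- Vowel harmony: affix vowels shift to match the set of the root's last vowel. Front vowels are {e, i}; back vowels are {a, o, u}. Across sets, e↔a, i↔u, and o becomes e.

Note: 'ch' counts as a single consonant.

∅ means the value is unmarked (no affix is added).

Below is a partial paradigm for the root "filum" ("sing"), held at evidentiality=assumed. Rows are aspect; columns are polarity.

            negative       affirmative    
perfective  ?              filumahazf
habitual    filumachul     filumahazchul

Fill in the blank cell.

Attach evidentiality assumed -e → filume.
polarity = negative: zero marking, form stays filume.
Attach aspect perfective -f → filumef.
Apply vowel harmony: filumef → filumaf.

filumaf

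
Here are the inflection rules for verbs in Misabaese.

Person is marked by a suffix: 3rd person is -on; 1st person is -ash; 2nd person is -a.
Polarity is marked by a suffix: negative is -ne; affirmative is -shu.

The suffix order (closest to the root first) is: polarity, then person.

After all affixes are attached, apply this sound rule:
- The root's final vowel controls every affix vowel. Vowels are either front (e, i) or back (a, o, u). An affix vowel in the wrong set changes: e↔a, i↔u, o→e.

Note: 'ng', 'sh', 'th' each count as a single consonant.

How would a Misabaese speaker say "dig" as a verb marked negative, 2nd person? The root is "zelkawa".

zelkawanaa

Attach polarity negative -ne → zelkawane.
Attach person 2nd person -a → zelkawanea.
Apply vowel harmony: zelkawanea → zelkawanaa.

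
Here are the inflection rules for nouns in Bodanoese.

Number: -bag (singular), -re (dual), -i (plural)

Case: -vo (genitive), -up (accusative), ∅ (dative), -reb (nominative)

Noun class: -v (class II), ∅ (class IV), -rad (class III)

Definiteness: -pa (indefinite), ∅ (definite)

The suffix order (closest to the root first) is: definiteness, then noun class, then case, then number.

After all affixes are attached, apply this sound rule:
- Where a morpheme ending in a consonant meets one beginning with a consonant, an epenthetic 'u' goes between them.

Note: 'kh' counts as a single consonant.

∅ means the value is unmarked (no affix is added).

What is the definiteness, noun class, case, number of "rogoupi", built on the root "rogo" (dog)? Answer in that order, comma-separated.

definite, class IV, accusative, plural

Segment: rogo-up-i.
definiteness: ∅ → definite.
noun class: ∅ → class IV.
case: -up → accusative.
number: -i → plural.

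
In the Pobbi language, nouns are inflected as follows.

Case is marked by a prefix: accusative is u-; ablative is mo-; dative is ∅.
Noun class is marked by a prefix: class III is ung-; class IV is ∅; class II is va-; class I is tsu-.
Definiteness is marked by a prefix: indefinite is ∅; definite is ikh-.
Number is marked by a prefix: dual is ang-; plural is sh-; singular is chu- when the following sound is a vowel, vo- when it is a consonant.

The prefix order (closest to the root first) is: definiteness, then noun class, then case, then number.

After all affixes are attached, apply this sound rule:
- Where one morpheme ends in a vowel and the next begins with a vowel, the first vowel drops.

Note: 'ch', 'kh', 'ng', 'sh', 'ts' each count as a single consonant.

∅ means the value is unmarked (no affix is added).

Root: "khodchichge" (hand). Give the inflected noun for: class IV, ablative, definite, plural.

Attach definiteness definite ikh- → ikhkhodchichge.
noun class = class IV: zero marking, form stays ikhkhodchichge.
Attach case ablative mo- → moikhkhodchichge.
Attach number plural sh- → shmoikhkhodchichge.
Apply vowel deletion: shmoikhkhodchichge → shmikhkhodchichge.

shmikhkhodchichge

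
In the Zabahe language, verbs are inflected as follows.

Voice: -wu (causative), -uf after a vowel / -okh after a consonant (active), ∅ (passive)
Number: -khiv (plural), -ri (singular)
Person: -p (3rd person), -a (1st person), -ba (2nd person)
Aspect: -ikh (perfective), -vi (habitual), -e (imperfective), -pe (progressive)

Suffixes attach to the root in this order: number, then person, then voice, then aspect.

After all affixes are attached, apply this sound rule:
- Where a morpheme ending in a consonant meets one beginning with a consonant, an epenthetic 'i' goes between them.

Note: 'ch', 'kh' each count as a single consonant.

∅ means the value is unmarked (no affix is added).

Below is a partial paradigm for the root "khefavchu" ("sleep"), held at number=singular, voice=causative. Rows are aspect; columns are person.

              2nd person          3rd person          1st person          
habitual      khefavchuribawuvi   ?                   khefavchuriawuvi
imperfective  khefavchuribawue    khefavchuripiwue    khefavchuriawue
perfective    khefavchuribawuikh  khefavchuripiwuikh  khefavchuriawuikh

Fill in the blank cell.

khefavchuripiwuvi

Attach number singular -ri → khefavchuri.
Attach person 3rd person -p → khefavchurip.
Attach voice causative -wu → khefavchuripwu.
Attach aspect habitual -vi → khefavchuripwuvi.
Apply epenthesis: khefavchuripwuvi → khefavchuripiwuvi.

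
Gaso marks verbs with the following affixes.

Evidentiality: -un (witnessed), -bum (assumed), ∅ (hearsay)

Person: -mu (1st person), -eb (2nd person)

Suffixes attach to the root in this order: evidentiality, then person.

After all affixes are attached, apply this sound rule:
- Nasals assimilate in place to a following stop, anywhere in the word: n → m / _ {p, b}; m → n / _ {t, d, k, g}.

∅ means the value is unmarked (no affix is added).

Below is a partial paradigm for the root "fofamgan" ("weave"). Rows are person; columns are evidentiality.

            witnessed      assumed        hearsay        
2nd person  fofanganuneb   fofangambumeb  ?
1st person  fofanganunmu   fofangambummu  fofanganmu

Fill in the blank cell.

evidentiality = hearsay: zero marking, form stays fofamgan.
Attach person 2nd person -eb → fofamganeb.
Apply nasal assimilation: fofamganeb → fofanganeb.

fofanganeb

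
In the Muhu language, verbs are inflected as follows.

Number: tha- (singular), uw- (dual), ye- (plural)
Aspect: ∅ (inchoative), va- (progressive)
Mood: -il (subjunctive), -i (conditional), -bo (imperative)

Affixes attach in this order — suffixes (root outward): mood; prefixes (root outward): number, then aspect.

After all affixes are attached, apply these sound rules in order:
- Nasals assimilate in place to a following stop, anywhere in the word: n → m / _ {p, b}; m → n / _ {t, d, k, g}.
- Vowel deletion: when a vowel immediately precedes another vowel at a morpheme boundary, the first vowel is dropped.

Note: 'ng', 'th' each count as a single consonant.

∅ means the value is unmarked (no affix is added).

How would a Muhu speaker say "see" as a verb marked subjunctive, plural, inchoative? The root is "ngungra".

yengungril

Attach number plural ye- → yengungra.
aspect = inchoative: zero marking, form stays yengungra.
Attach mood subjunctive -il → yengungrail.
Nasal assimilation: no change.
Apply vowel deletion: yengungrail → yengungril.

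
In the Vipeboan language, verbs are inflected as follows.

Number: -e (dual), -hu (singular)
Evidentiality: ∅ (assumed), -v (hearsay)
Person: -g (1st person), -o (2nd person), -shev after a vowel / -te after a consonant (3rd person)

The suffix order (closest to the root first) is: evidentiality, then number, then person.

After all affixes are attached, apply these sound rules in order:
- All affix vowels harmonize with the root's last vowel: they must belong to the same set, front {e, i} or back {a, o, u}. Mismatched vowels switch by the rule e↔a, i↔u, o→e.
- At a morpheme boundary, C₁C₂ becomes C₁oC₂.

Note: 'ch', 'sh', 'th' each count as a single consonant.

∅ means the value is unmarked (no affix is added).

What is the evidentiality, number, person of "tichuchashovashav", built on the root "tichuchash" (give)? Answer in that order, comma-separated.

hearsay, dual, 3rd person

Segment: tichuchash-v-e-shev.
evidentiality: -v → hearsay.
number: -e → dual.
person: -shev/te → 3rd person.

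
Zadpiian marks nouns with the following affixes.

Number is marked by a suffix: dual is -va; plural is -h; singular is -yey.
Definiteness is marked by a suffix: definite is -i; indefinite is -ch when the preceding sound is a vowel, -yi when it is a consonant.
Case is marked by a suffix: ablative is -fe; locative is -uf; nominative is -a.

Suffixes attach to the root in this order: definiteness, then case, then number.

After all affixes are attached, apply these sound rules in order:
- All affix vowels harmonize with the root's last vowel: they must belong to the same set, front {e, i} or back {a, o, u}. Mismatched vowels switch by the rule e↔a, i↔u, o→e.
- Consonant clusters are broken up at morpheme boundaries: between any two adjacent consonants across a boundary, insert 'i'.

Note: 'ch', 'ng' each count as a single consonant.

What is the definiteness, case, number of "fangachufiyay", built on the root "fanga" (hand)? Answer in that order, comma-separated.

Segment: fanga-ch-uf-yey.
definiteness: -ch/yi → indefinite.
case: -uf → locative.
number: -yey → singular.

indefinite, locative, singular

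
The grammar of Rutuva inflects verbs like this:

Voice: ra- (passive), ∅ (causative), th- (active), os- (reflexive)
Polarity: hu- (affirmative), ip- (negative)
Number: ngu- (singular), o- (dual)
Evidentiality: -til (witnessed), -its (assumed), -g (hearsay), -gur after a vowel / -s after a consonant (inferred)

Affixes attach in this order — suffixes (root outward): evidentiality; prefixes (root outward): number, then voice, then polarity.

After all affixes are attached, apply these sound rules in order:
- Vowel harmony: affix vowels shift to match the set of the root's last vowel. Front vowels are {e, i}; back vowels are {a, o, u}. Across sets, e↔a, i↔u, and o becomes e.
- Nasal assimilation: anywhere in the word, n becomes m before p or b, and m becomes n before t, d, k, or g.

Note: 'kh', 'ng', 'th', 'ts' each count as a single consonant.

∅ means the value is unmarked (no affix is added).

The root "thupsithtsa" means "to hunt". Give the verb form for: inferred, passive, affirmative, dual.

Attach number dual o- → othupsithtsa.
Attach evidentiality inferred -gur (after vowel 'a') → othupsithtsagur.
Attach voice passive ra- → raothupsithtsagur.
Attach polarity affirmative hu- → huraothupsithtsagur.
Vowel harmony: no change.
Nasal assimilation: no change.

huraothupsithtsagur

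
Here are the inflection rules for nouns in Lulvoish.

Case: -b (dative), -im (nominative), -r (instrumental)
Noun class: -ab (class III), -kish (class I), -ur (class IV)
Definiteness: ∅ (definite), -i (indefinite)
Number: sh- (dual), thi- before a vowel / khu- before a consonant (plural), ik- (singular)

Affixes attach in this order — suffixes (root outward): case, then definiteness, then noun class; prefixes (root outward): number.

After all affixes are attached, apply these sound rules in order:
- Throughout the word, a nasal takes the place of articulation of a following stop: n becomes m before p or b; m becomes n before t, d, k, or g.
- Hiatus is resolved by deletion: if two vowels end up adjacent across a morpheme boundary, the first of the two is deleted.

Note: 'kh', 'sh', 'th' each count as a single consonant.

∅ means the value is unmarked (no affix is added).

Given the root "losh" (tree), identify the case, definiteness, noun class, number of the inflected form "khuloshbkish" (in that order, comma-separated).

dative, definite, class I, plural

Segment: khu-losh-b-kish.
case: -b → dative.
definiteness: ∅ → definite.
noun class: -kish → class I.
number: thi/khu- → plural.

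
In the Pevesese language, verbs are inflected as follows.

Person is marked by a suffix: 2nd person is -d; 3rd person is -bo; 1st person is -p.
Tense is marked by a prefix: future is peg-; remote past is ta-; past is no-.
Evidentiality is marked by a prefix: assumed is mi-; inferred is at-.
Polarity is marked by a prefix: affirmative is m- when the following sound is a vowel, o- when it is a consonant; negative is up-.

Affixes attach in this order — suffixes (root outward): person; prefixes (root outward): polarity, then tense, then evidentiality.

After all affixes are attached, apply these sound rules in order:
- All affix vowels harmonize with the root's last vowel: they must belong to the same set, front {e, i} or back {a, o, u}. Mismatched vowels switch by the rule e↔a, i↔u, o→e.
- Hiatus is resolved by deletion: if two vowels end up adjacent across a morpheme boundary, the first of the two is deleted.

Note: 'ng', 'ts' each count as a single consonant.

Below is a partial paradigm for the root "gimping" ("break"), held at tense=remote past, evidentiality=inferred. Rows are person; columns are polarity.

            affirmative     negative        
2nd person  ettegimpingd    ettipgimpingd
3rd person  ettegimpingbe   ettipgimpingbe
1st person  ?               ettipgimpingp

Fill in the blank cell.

Attach polarity affirmative o- (before consonant 'g') → ogimping.
Attach tense remote past ta- → taogimping.
Attach person 1st person -p → taogimpingp.
Attach evidentiality inferred at- → attaogimpingp.
Apply vowel harmony: attaogimpingp → etteegimpingp.
Apply vowel deletion: etteegimpingp → ettegimpingp.

ettegimpingp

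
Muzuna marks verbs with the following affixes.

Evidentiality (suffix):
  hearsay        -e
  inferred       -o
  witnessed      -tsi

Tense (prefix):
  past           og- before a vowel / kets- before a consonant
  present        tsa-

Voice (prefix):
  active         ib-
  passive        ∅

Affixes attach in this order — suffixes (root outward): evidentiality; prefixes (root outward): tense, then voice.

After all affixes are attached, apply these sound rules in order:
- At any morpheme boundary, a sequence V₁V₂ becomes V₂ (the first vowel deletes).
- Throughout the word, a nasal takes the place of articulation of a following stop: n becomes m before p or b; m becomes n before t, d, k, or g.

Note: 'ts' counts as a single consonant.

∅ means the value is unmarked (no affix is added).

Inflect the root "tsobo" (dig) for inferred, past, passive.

ketstsobo

Attach evidentiality inferred -o → tsoboo.
Attach tense past kets- (before consonant 'ts') → ketstsoboo.
voice = passive: zero marking, form stays ketstsoboo.
Apply vowel deletion: ketstsoboo → ketstsobo.
Nasal assimilation: no change.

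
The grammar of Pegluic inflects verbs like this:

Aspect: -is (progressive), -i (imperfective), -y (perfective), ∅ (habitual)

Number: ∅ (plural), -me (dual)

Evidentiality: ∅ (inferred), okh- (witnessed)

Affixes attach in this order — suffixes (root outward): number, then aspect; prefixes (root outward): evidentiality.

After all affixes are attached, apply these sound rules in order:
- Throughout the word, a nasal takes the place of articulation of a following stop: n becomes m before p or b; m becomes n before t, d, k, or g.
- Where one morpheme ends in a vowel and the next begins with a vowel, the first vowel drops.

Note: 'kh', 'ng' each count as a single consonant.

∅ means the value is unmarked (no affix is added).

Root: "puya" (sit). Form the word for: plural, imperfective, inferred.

puyi

evidentiality = inferred: zero marking, form stays puya.
number = plural: zero marking, form stays puya.
Attach aspect imperfective -i → puyai.
Nasal assimilation: no change.
Apply vowel deletion: puyai → puyi.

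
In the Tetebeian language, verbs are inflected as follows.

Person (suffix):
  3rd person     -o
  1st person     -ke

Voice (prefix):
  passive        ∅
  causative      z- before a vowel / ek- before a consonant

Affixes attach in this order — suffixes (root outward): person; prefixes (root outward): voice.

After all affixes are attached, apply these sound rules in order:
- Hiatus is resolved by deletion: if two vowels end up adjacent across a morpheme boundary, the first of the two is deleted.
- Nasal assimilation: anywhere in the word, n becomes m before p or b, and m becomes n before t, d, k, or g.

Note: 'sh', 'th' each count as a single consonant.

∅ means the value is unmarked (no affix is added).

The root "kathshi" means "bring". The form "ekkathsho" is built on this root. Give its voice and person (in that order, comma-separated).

Segment: ek-kathshi-o.
voice: z/ek- → causative.
person: -o → 3rd person.

causative, 3rd person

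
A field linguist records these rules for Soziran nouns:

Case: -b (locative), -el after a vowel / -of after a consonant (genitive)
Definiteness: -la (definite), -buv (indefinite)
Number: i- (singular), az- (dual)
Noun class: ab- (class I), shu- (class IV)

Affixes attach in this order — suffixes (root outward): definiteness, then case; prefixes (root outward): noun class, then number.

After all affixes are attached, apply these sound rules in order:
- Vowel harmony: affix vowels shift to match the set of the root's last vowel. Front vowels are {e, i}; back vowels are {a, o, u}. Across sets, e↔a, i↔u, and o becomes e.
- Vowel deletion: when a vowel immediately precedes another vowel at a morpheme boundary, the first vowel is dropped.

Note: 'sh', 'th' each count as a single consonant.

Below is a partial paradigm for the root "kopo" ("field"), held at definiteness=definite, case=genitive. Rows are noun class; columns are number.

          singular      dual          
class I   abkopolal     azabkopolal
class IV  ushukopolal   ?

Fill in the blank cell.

Attach noun class class IV shu- → shukopo.
Attach definiteness definite -la → shukopola.
Attach number dual az- → azshukopola.
Attach case genitive -el (after vowel 'a') → azshukopolael.
Apply vowel harmony: azshukopolael → azshukopolaal.
Apply vowel deletion: azshukopolaal → azshukopolal.

azshukopolal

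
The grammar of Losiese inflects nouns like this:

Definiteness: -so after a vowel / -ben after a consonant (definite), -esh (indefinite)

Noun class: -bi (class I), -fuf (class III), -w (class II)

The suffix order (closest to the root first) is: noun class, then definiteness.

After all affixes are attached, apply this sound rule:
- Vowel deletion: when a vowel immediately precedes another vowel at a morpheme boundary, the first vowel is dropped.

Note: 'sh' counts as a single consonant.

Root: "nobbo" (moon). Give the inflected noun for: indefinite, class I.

Attach noun class class I -bi → nobbobi.
Attach definiteness indefinite -esh → nobbobiesh.
Apply vowel deletion: nobbobiesh → nobbobesh.

nobbobesh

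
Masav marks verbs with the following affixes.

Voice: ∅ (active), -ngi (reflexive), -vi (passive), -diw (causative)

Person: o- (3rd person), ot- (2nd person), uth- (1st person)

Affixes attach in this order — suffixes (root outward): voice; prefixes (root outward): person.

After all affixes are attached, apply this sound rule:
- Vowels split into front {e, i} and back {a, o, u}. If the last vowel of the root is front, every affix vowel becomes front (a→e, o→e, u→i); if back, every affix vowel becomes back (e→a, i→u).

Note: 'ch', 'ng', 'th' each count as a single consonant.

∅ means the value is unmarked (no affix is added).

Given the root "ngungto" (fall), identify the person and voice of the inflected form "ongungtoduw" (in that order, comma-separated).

3rd person, causative

Segment: o-ngungto-diw.
person: o- → 3rd person.
voice: -diw → causative.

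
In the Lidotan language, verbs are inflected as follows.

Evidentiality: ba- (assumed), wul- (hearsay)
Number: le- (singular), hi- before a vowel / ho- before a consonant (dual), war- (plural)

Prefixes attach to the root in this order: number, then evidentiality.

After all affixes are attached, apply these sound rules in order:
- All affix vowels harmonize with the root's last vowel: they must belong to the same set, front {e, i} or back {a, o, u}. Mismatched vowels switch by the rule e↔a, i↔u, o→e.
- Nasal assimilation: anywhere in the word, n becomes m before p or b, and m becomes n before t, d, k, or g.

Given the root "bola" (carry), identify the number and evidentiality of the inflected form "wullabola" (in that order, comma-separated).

singular, hearsay

Segment: wul-le-bola.
number: le- → singular.
evidentiality: wul- → hearsay.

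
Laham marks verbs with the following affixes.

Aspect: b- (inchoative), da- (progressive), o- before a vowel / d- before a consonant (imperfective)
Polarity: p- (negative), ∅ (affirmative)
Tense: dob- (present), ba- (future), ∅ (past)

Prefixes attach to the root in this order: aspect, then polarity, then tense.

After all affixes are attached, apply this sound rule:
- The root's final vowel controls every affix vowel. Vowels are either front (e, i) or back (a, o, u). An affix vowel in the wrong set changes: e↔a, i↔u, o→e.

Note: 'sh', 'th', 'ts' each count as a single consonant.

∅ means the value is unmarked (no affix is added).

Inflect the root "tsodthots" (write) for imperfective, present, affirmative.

dobdtsodthots

Attach aspect imperfective d- (before consonant 'ts') → dtsodthots.
polarity = affirmative: zero marking, form stays dtsodthots.
Attach tense present dob- → dobdtsodthots.
Vowel harmony: no change.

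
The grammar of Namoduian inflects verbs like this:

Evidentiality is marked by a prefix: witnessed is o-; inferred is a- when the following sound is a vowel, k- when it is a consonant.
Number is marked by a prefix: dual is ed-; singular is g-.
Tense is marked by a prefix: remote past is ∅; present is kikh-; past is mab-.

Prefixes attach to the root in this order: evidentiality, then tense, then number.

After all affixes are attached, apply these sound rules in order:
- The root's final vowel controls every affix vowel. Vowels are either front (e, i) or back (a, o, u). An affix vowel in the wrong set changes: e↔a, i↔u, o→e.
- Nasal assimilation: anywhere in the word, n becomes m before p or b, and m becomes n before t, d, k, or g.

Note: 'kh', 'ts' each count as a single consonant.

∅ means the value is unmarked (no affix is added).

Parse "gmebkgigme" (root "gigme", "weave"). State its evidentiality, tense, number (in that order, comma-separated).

Segment: g-mab-k-gigme.
evidentiality: a/k- → inferred.
tense: mab- → past.
number: g- → singular.

inferred, past, singular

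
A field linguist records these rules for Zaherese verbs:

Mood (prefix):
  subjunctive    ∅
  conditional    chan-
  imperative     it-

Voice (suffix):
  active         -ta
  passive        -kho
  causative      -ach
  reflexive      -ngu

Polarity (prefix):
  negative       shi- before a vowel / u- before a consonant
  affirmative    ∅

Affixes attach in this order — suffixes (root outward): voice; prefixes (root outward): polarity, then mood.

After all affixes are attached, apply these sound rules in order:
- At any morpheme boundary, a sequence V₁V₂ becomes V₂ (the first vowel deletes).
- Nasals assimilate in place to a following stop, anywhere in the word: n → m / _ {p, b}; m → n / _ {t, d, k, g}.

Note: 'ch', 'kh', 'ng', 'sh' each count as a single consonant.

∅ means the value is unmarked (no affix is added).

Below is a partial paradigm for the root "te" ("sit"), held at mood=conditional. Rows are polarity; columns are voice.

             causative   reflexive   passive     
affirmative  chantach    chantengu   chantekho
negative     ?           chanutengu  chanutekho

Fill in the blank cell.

chanutach

Attach polarity negative u- (before consonant 't') → ute.
Attach voice causative -ach → uteach.
Attach mood conditional chan- → chanuteach.
Apply vowel deletion: chanuteach → chanutach.
Nasal assimilation: no change.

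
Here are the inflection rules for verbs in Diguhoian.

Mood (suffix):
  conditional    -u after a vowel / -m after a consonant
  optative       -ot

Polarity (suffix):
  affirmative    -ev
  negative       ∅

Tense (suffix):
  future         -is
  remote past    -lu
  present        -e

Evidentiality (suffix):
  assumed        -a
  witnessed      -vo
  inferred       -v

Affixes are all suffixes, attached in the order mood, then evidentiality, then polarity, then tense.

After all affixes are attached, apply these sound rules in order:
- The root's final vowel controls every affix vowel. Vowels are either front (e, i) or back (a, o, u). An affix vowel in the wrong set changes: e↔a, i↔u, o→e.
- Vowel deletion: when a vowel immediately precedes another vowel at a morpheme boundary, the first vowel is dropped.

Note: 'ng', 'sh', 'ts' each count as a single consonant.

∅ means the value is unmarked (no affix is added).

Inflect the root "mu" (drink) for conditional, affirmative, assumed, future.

mavus

Attach mood conditional -u (after vowel 'u') → muu.
Attach evidentiality assumed -a → muua.
Attach polarity affirmative -ev → muuaev.
Attach tense future -is → muuaevis.
Apply vowel harmony: muuaevis → muuaavus.
Apply vowel deletion: muuaavus → mavus.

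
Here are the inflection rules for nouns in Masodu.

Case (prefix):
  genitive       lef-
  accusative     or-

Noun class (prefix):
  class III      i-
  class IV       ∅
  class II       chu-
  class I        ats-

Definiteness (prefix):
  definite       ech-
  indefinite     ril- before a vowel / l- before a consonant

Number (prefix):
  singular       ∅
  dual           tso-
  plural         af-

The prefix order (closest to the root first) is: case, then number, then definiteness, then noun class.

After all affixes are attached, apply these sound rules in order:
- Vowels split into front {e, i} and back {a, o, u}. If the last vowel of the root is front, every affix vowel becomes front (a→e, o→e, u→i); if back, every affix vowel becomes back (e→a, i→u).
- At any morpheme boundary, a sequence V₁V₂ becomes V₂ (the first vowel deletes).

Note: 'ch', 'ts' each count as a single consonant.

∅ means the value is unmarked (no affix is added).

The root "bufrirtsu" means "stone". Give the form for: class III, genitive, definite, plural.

achaflafbufrirtsu

Attach case genitive lef- → lefbufrirtsu.
Attach number plural af- → aflefbufrirtsu.
Attach definiteness definite ech- → echaflefbufrirtsu.
Attach noun class class III i- → iechaflefbufrirtsu.
Apply vowel harmony: iechaflefbufrirtsu → uachaflafbufrirtsu.
Apply vowel deletion: uachaflafbufrirtsu → achaflafbufrirtsu.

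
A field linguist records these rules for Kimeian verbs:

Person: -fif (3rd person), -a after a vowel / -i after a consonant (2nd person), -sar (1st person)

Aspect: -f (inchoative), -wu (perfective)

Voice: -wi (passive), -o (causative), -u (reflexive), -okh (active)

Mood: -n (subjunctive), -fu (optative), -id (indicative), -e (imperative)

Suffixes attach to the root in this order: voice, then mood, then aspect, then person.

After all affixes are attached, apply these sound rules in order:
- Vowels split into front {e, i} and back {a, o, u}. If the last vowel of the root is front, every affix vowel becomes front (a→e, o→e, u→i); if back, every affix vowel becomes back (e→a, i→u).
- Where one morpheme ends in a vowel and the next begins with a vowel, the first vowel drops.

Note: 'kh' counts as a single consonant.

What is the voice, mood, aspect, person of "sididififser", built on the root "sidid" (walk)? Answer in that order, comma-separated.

Segment: sidid-u-fu-f-sar.
voice: -u → reflexive.
mood: -fu → optative.
aspect: -f → inchoative.
person: -sar → 1st person.

reflexive, optative, inchoative, 1st person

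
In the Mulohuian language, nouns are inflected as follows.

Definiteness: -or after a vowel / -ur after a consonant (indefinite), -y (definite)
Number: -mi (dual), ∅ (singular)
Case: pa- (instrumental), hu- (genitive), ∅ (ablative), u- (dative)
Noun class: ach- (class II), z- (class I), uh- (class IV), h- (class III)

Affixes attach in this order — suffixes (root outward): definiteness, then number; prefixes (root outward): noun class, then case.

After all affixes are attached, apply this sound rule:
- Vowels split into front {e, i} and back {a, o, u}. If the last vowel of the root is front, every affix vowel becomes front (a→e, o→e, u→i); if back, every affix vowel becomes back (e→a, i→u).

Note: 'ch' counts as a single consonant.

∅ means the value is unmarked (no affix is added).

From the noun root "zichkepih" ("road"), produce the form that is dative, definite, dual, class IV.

Attach noun class class IV uh- → uhzichkepih.
Attach definiteness definite -y → uhzichkepihy.
Attach number dual -mi → uhzichkepihymi.
Attach case dative u- → uuhzichkepihymi.
Apply vowel harmony: uuhzichkepihymi → iihzichkepihymi.

iihzichkepihymi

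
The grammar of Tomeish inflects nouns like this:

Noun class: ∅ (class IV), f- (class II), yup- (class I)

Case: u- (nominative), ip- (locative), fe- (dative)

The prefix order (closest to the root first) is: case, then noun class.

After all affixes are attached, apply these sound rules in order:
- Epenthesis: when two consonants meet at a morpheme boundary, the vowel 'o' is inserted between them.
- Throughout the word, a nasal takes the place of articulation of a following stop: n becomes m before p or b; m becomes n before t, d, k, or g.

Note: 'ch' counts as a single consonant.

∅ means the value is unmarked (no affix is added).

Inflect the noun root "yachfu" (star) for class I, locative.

Attach case locative ip- → ipyachfu.
Attach noun class class I yup- → yupipyachfu.
Apply epenthesis: yupipyachfu → yupipoyachfu.
Nasal assimilation: no change.

yupipoyachfu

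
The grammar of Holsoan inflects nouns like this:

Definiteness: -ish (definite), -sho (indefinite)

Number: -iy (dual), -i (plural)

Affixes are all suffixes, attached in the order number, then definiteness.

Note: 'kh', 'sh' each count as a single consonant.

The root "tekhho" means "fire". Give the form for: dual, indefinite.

Attach number dual -iy → tekhhoiy.
Attach definiteness indefinite -sho → tekhhoiysho.

tekhhoiysho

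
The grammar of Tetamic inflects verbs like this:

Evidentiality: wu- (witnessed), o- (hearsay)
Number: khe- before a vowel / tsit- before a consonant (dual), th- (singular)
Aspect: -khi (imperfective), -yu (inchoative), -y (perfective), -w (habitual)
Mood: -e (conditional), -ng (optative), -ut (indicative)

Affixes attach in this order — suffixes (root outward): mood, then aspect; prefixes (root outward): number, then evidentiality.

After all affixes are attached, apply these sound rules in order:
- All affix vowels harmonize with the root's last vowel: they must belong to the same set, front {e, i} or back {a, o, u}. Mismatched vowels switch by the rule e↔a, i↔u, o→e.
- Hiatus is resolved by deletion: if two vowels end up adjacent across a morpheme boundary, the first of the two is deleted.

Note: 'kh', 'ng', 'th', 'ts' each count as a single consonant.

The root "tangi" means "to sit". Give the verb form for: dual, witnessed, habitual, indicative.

witsittangitw

Attach number dual tsit- (before consonant 't') → tsittangi.
Attach mood indicative -ut → tsittangiut.
Attach evidentiality witnessed wu- → wutsittangiut.
Attach aspect habitual -w → wutsittangiutw.
Apply vowel harmony: wutsittangiutw → witsittangiitw.
Apply vowel deletion: witsittangiitw → witsittangitw.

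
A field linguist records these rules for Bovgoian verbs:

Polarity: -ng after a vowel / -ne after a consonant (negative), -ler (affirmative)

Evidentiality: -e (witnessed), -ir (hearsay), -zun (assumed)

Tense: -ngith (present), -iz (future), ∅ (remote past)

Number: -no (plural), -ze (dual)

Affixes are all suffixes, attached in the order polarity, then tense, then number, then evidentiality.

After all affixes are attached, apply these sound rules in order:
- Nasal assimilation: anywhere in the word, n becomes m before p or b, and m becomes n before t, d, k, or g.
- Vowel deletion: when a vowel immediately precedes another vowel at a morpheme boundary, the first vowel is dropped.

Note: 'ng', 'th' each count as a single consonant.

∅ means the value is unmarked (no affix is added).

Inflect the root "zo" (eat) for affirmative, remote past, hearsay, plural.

Attach polarity affirmative -ler → zoler.
tense = remote past: zero marking, form stays zoler.
Attach number plural -no → zolerno.
Attach evidentiality hearsay -ir → zolernoir.
Nasal assimilation: no change.
Apply vowel deletion: zolernoir → zolernir.

zolernir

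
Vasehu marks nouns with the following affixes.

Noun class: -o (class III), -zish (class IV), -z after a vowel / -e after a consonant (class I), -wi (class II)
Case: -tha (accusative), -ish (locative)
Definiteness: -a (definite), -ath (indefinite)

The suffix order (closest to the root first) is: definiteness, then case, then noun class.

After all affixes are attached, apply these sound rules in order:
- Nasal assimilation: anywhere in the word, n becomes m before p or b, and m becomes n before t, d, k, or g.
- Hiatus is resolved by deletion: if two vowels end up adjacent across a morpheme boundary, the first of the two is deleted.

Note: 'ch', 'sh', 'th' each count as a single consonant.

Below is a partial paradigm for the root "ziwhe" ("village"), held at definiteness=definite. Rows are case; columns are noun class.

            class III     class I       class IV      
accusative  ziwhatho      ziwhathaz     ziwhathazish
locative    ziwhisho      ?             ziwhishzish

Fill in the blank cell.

ziwhishe

Attach definiteness definite -a → ziwhea.
Attach case locative -ish → ziwheaish.
Attach noun class class I -e (after consonant 'sh') → ziwheaishe.
Nasal assimilation: no change.
Apply vowel deletion: ziwheaishe → ziwhishe.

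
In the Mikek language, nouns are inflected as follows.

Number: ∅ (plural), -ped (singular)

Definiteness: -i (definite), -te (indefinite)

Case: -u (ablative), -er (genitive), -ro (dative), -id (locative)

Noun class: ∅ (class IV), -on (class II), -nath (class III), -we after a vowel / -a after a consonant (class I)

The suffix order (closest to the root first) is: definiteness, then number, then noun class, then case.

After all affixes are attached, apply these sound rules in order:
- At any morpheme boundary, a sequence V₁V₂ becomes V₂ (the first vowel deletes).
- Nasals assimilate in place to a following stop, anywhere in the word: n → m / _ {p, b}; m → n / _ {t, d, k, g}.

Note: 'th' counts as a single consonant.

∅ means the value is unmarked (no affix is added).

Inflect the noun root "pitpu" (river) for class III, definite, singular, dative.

Attach definiteness definite -i → pitpui.
Attach number singular -ped → pitpuiped.
Attach noun class class III -nath → pitpuipednath.
Attach case dative -ro → pitpuipednathro.
Apply vowel deletion: pitpuipednathro → pitpipednathro.
Nasal assimilation: no change.

pitpipednathro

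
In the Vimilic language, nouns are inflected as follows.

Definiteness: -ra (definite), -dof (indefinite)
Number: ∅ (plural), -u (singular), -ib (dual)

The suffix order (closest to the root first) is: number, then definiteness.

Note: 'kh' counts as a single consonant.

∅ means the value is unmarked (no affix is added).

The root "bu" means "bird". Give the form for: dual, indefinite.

Attach number dual -ib → buib.
Attach definiteness indefinite -dof → buibdof.

buibdof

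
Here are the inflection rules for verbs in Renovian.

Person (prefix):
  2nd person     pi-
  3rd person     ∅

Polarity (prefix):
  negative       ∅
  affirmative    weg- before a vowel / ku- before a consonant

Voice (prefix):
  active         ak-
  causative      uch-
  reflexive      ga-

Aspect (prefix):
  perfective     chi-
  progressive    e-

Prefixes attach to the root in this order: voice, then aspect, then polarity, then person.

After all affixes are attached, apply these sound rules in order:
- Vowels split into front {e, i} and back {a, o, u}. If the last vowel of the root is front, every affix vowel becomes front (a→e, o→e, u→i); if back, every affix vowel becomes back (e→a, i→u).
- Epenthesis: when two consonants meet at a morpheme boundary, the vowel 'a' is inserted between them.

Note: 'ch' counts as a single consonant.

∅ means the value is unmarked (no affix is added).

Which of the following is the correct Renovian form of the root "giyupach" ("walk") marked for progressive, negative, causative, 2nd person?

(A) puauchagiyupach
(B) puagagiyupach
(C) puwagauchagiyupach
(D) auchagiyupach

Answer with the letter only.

A

Attach voice causative uch- → uchgiyupach.
Attach aspect progressive e- → euchgiyupach.
polarity = negative: zero marking, form stays euchgiyupach.
Attach person 2nd person pi- → pieuchgiyupach.
Apply vowel harmony: pieuchgiyupach → puauchgiyupach.
Apply epenthesis: puauchgiyupach → puauchagiyupach.
So the correct form is puauchagiyupach, option (A).
(B) puagagiyupach is wrong: it uses reflexive instead of causative for voice.
(C) puwagauchagiyupach is wrong: it uses affirmative instead of negative for polarity.
(D) auchagiyupach is wrong: it uses 3rd person instead of 2nd person for person.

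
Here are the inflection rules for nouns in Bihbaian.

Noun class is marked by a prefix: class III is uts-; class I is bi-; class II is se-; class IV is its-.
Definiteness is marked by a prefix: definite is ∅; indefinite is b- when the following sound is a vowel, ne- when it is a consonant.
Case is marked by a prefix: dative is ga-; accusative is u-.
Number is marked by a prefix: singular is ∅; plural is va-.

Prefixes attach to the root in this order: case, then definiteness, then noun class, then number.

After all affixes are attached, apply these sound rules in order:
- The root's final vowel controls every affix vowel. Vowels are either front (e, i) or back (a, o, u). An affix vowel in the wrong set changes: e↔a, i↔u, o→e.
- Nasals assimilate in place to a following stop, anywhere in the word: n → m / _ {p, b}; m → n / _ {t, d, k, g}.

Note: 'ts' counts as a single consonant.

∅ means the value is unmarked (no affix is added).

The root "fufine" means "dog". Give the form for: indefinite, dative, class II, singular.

senegefufine

Attach case dative ga- → gafufine.
Attach definiteness indefinite ne- (before consonant 'g') → negafufine.
Attach noun class class II se- → senegafufine.
number = singular: zero marking, form stays senegafufine.
Apply vowel harmony: senegafufine → senegefufine.
Nasal assimilation: no change.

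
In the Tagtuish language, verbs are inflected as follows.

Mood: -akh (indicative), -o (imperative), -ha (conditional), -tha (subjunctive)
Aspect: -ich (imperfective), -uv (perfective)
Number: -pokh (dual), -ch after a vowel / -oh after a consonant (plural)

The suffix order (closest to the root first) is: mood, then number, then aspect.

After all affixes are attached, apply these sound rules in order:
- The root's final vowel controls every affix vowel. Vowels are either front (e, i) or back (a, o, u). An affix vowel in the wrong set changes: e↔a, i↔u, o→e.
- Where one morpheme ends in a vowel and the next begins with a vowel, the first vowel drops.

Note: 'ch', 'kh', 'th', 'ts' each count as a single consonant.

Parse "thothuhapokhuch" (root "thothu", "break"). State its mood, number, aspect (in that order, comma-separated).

Segment: thothu-ha-pokh-ich.
mood: -ha → conditional.
number: -pokh → dual.
aspect: -ich → imperfective.

conditional, dual, imperfective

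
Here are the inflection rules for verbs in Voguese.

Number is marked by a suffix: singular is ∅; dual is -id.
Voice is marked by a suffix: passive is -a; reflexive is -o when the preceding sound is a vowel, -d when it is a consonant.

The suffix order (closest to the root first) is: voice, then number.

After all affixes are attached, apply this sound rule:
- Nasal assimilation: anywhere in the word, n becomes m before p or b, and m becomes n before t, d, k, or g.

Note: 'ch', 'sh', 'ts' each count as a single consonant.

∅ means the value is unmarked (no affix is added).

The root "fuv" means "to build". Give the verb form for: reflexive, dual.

fuvdid

Attach voice reflexive -d (after consonant 'v') → fuvd.
Attach number dual -id → fuvdid.
Nasal assimilation: no change.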